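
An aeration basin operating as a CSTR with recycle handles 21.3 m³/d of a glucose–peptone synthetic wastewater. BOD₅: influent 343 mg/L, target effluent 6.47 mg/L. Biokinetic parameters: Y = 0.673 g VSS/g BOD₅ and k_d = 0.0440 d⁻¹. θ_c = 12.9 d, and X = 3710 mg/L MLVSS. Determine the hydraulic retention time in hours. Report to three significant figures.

Rearranging the biomass balance for a CMAS with decay, V = Y·Q·ΔS·θ_c / [X·(1+k_d θ_c)] = 0.673 × 21.3 × (343 − 6.47) × 12.9 / [3710 × (1 + 0.0440 × 12.9)] = 6.22×10^4 / 5816 = 10.70 m³.
τ = V/Q = 10.70/21.3 = 0.5024 d, or 12.06 h.

τ ≈ 12.1 h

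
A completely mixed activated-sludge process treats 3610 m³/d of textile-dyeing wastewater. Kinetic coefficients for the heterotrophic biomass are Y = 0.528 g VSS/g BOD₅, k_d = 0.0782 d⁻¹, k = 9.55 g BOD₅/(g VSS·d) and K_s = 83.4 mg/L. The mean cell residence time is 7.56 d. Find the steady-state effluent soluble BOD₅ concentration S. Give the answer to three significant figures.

For a completely mixed reactor with recycle the Lawrence–McCarty relation gives S = K_s·(1 + k_d·θ_c) / [θ_c·(Y·k − k_d) − 1] = 83.4 × (1 + 0.0782 × 7.56) / [7.56 × (0.528 × 9.55 − 0.0782) − 1] = 132.7 / 36.53 = 3.633 mg/L.

S ≈ 3.63 mg/L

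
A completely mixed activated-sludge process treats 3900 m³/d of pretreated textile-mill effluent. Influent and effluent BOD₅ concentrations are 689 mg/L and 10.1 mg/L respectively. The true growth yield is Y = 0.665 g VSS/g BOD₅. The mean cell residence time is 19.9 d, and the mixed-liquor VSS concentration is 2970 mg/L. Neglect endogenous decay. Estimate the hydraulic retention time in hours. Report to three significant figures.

τ ≈ 72.6 h

V·X = Y·Q·ΔS·θ_c gives V = 0.665 × 3900 × (689 − 10.1) × 19.9 / 2970 = 11797 m³.
HRT = V/Q = 11797 m³ / 3900 m³·d⁻¹ = 3.025 d × 24 = 72.60 h.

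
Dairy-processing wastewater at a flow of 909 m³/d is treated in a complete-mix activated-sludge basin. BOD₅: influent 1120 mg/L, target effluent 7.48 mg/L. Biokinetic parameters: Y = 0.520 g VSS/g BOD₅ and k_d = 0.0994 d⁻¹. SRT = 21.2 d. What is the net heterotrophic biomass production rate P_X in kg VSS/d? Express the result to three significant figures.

P_X ≈ 169 kg VSS/d

Correct the yield for decay: Y_obs = Y/(1 + k_d θ_c) = 0.520 / (1 + 0.0994 × 21.2) = 0.520 / 3.107 = 0.1673.
Substrate removed = Q·(S₀ − S) = 909 m³/d × (1120 − 7.48) g/m³ = 1.01×10^6 g/d = 1011 kg/d.
P_X = Y_obs · Q(S₀ − S) = 0.1673 × 1011 = 169.2 kg VSS/d.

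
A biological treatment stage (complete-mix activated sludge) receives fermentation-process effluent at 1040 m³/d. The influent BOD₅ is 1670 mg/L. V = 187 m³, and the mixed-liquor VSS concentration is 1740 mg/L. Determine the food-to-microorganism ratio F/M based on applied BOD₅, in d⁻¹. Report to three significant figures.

Food-to-microorganism ratio F/M = Q S₀ / (V X) = 1040 × 1670 / (187.0 × 1740) = 5.338 d⁻¹.

F/M ≈ 5.34 d⁻¹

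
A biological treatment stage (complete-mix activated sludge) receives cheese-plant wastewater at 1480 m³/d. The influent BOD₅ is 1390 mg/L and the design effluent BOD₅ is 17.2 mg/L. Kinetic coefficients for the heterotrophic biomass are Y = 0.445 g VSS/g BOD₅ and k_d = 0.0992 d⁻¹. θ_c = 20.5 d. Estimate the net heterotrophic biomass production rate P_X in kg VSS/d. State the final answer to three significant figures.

P_X ≈ 298 kg VSS/d

The observed yield is Y_obs = Y/(1 + k_d·θ_c) = 0.445 / (1 + 0.0992 × 20.5) = 0.445 / 3.034 = 0.1467 g VSS per g BOD₅ removed.
Substrate removed = Q·(S₀ − S) = 1480 m³/d × (1390 − 17.2) g/m³ = 2.03×10^6 g/d = 2032 kg/d.
Net biomass production P_X = Y_obs × Q·(S₀ − S) = 0.1467 × 2032 = 298.0 kg VSS/d.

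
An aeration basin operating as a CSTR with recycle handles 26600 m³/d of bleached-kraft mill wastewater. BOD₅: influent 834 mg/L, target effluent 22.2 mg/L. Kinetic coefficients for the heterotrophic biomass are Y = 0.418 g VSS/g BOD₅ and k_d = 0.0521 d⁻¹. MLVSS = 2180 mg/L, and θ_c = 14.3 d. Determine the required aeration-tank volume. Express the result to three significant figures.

V ≈ 33900 m³

From the SRT design equation V = Y Q (S₀−S) θ_c / [X (1 + k_d θ_c)] = 0.418 × 26600 × (834 − 22.2) × 14.3 / [2180 × (1 + 0.0521 × 14.3)] = 1.29×10^8 / 3804 = 33930 m³.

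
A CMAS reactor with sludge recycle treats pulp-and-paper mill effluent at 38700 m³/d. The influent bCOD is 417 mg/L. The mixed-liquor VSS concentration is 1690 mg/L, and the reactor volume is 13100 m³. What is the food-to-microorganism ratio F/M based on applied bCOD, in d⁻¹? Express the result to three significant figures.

F/M = applied load / biomass = Q·S₀/(V·X) = 38700 × 417 / (13100 × 1690) = 0.7289 d⁻¹.

F/M ≈ 0.729 d⁻¹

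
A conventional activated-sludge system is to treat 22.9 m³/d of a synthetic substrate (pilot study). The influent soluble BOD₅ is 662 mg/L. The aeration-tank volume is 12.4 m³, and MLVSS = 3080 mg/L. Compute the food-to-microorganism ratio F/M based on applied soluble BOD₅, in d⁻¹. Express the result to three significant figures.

F/M ≈ 0.397 d⁻¹

F/M = Q·S₀ / (V·X) = 22.9 × 662 / (12.40 × 3080) = 0.3969 g soluble BOD₅·(g VSS·d)⁻¹.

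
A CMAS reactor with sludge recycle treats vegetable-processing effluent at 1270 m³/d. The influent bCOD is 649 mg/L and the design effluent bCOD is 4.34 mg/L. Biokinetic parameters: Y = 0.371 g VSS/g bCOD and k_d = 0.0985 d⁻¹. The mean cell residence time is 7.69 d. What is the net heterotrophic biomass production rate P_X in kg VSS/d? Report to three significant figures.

Correct the yield for decay: Y_obs = Y/(1 + k_d θ_c) = 0.371 / (1 + 0.0985 × 7.69) = 0.371 / 1.757 = 0.2111.
Mass of bCOD removed per day: Q(S₀ − S) = 1270 × 644.7 g/m³ = 818.7 kg/d.
Net biomass production P_X = Y_obs × Q·(S₀ − S) = 0.2111 × 818.7 = 172.8 kg VSS/d.

P_X ≈ 173 kg VSS/d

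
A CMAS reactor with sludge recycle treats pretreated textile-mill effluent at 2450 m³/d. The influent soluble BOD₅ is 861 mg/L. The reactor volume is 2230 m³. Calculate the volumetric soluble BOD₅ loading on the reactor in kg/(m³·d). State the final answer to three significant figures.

L_v = Q S₀ / V = 2450 × 861 × 10⁻³ / 2230 = 0.9459 kg/(m³·d).

L_v ≈ 0.946 kg soluble BOD₅/(m³·d)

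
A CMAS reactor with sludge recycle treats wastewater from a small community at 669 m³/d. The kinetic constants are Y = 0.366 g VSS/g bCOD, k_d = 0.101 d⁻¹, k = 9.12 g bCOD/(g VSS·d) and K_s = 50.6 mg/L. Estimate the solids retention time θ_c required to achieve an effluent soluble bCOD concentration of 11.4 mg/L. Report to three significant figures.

θ_c ≈ 1.95 d

Specific growth rate at S = 11.4 mg/L: μ = YkS/(K_s+S) = 0.366·9.12·11.4/(50.6+11.4) = 0.6137 d⁻¹.
Then 1/θ_c = μ − k_d = 0.6137 − 0.101 = 0.5127 d⁻¹, giving θ_c = 1.950 d.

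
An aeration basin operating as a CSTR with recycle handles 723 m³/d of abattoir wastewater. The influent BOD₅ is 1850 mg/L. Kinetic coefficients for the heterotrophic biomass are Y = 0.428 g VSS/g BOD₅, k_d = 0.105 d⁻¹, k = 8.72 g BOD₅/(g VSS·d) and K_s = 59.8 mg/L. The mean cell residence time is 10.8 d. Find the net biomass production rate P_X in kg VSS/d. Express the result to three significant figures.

Effluent substrate depends only on kinetics and SRT: S = K_s(1 + k_d θ_c) / [θ_c(Yk − k_d) − 1] = 59.8 × (1 + 0.105 × 10.8) / [10.8 × (0.428 × 8.72 − 0.105) − 1] = 127.6 / 38.17 = 3.343 mg/L.
Correct the yield for decay: Y_obs = Y/(1 + k_d θ_c) = 0.428 / (1 + 0.105 × 10.8) = 0.428 / 2.134 = 0.2006.
ΔS = 1850 − 3.34 = 1847 mg/L, so the substrate removal rate is 723 × 1847/1000 = 1335 kg BOD₅/d.
So the net sludge growth is P_X = 0.2006 × 1335 = 267.8 kg VSS/d.

P_X ≈ 268 kg VSS/d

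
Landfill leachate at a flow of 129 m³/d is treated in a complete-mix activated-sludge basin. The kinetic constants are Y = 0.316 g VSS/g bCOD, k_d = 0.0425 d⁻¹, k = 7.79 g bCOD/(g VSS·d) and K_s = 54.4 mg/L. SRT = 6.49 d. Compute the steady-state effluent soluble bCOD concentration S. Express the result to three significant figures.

Effluent substrate depends only on kinetics and SRT: S = K_s(1 + k_d θ_c) / [θ_c(Yk − k_d) − 1] = 54.4 × (1 + 0.0425 × 6.49) / [6.49 × (0.316 × 7.79 − 0.0425) − 1] = 69.40 / 14.70 = 4.721 mg/L.

S ≈ 4.72 mg/L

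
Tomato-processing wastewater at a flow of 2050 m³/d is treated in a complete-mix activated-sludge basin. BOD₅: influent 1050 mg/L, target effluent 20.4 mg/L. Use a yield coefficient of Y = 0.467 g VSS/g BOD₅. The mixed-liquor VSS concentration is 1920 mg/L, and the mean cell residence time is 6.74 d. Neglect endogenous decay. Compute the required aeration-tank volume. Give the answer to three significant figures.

With k_d = 0 the design equation reduces to V = Y Q (S₀−S) θ_c / X = 0.467 × 2050 × (1050 − 20.4) × 6.74 / 1920 = 3460 m³.

V ≈ 3460 m³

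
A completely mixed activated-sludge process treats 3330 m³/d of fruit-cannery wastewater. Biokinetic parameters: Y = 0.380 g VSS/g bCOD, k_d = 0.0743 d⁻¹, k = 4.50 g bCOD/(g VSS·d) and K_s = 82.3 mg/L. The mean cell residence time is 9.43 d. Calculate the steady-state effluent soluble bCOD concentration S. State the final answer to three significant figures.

S ≈ 9.70 mg/L

From the Monod/SRT balance for a CMAS, S = K_s·(1+k_d θ_c)/[θ_c·(Y k − k_d) − 1] = 82.3 × (1 + 0.0743 × 9.43) / [9.43 × (0.380 × 4.50 − 0.0743) − 1] = 140.0 / 14.42 = 9.703 mg/L.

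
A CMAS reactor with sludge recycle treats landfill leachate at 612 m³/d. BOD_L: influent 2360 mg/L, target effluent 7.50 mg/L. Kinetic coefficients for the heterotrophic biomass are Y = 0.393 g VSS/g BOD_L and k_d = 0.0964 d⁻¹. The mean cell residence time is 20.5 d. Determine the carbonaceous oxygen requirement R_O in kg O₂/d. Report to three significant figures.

Correct the yield for decay: Y_obs = Y/(1 + k_d θ_c) = 0.393 / (1 + 0.0964 × 20.5) = 0.393 / 2.976 = 0.1320.
Substrate removed = Q·(S₀ − S) = 612 m³/d × (2360 − 7.50) g/m³ = 1.44×10^6 g/d = 1440 kg/d.
Biomass synthesised: P_X = Y_obs × 1440 = 190.1 kg VSS/d.
Carbonaceous O₂ demand = substrate oxidised − cell-mass equivalent = 1440 − 1.42 × 190.1 = 1170 kg O₂/d.

R_O ≈ 1170 kg O₂/d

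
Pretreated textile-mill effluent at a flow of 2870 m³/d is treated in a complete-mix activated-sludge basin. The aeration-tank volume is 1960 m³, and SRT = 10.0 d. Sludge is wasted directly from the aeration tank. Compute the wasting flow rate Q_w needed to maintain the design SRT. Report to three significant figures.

Q_w ≈ 196 m³/d

With mixed-liquor wasting, θ_c = V/Q_w, so Q_w = V/θ_c = 1960/10.0 = 196.0 m³/d.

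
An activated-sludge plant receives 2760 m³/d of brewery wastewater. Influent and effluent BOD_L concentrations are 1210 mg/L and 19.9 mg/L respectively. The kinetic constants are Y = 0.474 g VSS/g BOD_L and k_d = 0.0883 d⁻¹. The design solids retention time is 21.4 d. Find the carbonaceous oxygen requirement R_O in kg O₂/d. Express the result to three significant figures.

R_O ≈ 2520 kg O₂/d

Correct the yield for decay: Y_obs = Y/(1 + k_d θ_c) = 0.474 / (1 + 0.0883 × 21.4) = 0.474 / 2.890 = 0.1640.
Substrate removed = Q·(S₀ − S) = 2760 m³/d × (1210 − 19.9) g/m³ = 3.28×10^6 g/d = 3285 kg/d.
Net sludge production P_X = 0.1640 × 3285 = 538.8 kg VSS/d.
Carbonaceous O₂ demand = substrate oxidised − cell-mass equivalent = 3285 − 1.42 × 538.8 = 2520 kg O₂/d.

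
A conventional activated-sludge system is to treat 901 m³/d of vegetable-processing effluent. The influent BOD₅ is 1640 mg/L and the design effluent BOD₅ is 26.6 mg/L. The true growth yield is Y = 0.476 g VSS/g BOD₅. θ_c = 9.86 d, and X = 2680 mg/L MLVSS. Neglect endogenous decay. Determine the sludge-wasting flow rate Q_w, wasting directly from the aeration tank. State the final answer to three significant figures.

With k_d = 0 the design equation reduces to V = Y Q (S₀−S) θ_c / X = 0.476 × 901 × (1640 − 26.6) × 9.86 / 2680 = 2546 m³.
With mixed-liquor wasting, θ_c = V/Q_w, so Q_w = V/θ_c = 2546/9.86 = 258.2 m³/d.

Q_w ≈ 258 m³/d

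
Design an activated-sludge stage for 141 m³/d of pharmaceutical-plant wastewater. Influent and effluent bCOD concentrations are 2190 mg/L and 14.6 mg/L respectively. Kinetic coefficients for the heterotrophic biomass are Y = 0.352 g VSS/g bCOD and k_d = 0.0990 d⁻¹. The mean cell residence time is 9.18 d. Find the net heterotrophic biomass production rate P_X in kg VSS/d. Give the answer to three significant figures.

P_X ≈ 56.6 kg VSS/d

Observed yield with endogenous decay: Y_obs = Y / (1 + k_d·θ_c) = 0.352 / (1 + 0.0990 × 9.18) = 0.352 / 1.909 = 0.1844 g VSS/g bCOD.
Q·(S₀ − S) = 141 × (2190 − 14.6) × 10⁻³ = 306.7 kg/d removed.
P_X = Y_obs · Q(S₀ − S) = 0.1844 × 306.7 = 56.56 kg VSS/d.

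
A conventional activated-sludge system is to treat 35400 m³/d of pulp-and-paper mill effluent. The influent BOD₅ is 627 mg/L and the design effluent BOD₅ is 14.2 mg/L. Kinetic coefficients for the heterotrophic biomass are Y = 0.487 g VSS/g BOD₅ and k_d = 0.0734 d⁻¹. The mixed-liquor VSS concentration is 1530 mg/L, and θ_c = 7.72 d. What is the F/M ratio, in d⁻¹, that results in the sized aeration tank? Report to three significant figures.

Rearranging the biomass balance for a CMAS with decay, V = Y·Q·ΔS·θ_c / [X·(1+k_d θ_c)] = 0.487 × 35400 × (627 − 14.2) × 7.72 / [1530 × (1 + 0.0734 × 7.72)] = 8.16×10^7 / 2397 = 34026 m³.
Food-to-microorganism ratio F/M = Q S₀ / (V X) = 35400 × 627 / (34026 × 1530) = 0.4264 d⁻¹.

F/M ≈ 0.426 d⁻¹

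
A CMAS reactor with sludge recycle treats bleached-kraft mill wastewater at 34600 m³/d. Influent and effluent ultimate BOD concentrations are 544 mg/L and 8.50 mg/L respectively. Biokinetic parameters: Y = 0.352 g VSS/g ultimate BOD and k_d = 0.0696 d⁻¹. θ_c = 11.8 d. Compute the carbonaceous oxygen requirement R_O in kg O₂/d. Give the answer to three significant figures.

R_O ≈ 13400 kg O₂/d

Correct the yield for decay: Y_obs = Y/(1 + k_d θ_c) = 0.352 / (1 + 0.0696 × 11.8) = 0.352 / 1.821 = 0.1933.
ΔS = 544 − 8.50 = 535.5 mg/L, so the substrate removal rate is 34600 × 535.5/1000 = 18528 kg ultimate BOD/d.
P_X = Y_obs·Q·(S₀ − S) = 0.1933 × 18528 = 3581 kg VSS/d.
R_O = Q·(S₀ − S) − 1.42·P_X = 18528 − 1.42 × 3581 = 13443 kg O₂/d.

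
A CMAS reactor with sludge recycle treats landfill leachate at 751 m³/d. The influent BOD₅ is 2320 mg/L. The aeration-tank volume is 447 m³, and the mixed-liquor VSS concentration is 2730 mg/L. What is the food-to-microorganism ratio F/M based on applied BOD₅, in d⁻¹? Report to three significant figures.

F/M = Q·S₀ / (V·X) = 751 × 2320 / (447.0 × 2730) = 1.428 g BOD₅·(g VSS·d)⁻¹.

F/M ≈ 1.43 d⁻¹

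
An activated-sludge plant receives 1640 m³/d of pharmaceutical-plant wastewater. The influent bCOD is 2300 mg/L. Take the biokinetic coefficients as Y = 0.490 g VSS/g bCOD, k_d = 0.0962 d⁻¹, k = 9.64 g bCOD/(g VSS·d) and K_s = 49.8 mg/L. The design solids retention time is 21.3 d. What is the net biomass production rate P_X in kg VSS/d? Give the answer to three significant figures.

P_X ≈ 606 kg VSS/d

Effluent substrate depends only on kinetics and SRT: S = K_s(1 + k_d θ_c) / [θ_c(Yk − k_d) − 1] = 49.8 × (1 + 0.0962 × 21.3) / [21.3 × (0.490 × 9.64 − 0.0962) − 1] = 151.8 / 97.56 = 1.556 mg/L.
The observed yield is Y_obs = Y/(1 + k_d·θ_c) = 0.490 / (1 + 0.0962 × 21.3) = 0.490 / 3.049 = 0.1607 g VSS per g bCOD removed.
Q·(S₀ − S) = 1640 × (2300 − 1.56) × 10⁻³ = 3769 kg/d removed.
So the net sludge growth is P_X = 0.1607 × 3769 = 605.8 kg VSS/d.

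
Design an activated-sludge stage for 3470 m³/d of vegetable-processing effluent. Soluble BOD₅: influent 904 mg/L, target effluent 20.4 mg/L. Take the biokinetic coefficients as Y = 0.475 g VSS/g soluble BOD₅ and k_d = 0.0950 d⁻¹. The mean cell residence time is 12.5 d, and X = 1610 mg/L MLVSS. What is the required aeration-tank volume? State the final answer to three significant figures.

From the SRT design equation V = Y Q (S₀−S) θ_c / [X (1 + k_d θ_c)] = 0.475 × 3470 × (904 − 20.4) × 12.5 / [1610 × (1 + 0.0950 × 12.5)] = 1.82×10^7 / 3522 = 5169 m³.

V ≈ 5170 m³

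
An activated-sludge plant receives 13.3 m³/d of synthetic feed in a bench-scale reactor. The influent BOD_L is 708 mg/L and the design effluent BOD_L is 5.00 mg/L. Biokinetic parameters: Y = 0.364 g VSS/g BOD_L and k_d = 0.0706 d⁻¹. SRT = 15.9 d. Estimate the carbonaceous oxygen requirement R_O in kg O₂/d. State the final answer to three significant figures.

R_O ≈ 7.07 kg O₂/d

The observed yield is Y_obs = Y/(1 + k_d·θ_c) = 0.364 / (1 + 0.0706 × 15.9) = 0.364 / 2.123 = 0.1715 g VSS per g BOD_L removed.
Substrate removed = Q·(S₀ − S) = 13.3 m³/d × (708 − 5.00) g/m³ = 9.35×10^3 g/d = 9.350 kg/d.
Biomass synthesised: P_X = Y_obs × 9.350 = 1.603 kg VSS/d.
R_O = Q·ΔS − 1.42 P_X = 9.350 − 2.277 = 7.073 kg O₂/d.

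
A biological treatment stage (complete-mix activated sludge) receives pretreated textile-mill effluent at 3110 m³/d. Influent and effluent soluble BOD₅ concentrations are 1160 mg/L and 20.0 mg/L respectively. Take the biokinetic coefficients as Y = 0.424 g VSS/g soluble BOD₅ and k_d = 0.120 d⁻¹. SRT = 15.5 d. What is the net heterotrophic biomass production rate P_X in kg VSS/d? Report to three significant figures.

P_X ≈ 526 kg VSS/d

Correct the yield for decay: Y_obs = Y/(1 + k_d θ_c) = 0.424 / (1 + 0.120 × 15.5) = 0.424 / 2.860 = 0.1483.
ΔS = 1160 − 20.0 = 1140 mg/L, so the substrate removal rate is 3110 × 1140/1000 = 3545 kg soluble BOD₅/d.
P_X = Y_obs · Q(S₀ − S) = 0.1483 × 3545 = 525.6 kg VSS/d.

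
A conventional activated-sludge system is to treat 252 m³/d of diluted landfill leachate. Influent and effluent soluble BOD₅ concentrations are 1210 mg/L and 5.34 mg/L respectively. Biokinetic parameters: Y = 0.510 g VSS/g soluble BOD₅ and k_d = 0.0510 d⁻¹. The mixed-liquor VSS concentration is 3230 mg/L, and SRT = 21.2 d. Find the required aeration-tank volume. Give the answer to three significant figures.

Rearranging the biomass balance for a CMAS with decay, V = Y·Q·ΔS·θ_c / [X·(1+k_d θ_c)] = 0.510 × 252 × (1210 − 5.34) × 21.2 / [3230 × (1 + 0.0510 × 21.2)] = 3.28×10^6 / 6722 = 488.3 m³.

V ≈ 488 m³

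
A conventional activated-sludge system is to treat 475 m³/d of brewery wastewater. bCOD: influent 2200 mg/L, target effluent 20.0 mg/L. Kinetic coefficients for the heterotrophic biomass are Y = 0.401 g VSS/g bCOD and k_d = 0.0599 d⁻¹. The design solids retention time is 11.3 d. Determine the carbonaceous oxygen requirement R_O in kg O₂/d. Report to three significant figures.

Observed yield with endogenous decay: Y_obs = Y / (1 + k_d·θ_c) = 0.401 / (1 + 0.0599 × 11.3) = 0.401 / 1.677 = 0.2391 g VSS/g bCOD.
Q·(S₀ − S) = 475 × (2200 − 20.0) × 10⁻³ = 1036 kg/d removed.
Net sludge production P_X = 0.2391 × 1036 = 247.6 kg VSS/d.
R_O = Q·(S₀ − S) − 1.42·P_X = 1036 − 1.42 × 247.6 = 683.9 kg O₂/d.

R_O ≈ 684 kg O₂/d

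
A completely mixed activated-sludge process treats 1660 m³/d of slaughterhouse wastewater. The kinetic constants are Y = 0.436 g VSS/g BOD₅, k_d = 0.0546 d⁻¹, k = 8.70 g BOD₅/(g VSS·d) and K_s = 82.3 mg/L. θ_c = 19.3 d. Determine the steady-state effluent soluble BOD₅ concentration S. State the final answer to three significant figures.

S ≈ 2.38 mg/L

From the Monod/SRT balance for a CMAS, S = K_s·(1+k_d θ_c)/[θ_c·(Y k − k_d) − 1] = 82.3 × (1 + 0.0546 × 19.3) / [19.3 × (0.436 × 8.70 − 0.0546) − 1] = 169.0 / 71.15 = 2.375 mg/L.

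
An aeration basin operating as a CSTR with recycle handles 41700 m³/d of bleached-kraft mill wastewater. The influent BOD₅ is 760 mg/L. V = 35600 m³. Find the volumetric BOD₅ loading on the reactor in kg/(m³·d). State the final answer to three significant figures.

L_v ≈ 0.890 kg BOD₅/(m³·d)

Volumetric loading L_v = Q·S₀ / V = 41700 × 760 g/m³ / 35600 m³ = 890.2 g/(m³·d) = 0.8902 kg BOD₅/(m³·d).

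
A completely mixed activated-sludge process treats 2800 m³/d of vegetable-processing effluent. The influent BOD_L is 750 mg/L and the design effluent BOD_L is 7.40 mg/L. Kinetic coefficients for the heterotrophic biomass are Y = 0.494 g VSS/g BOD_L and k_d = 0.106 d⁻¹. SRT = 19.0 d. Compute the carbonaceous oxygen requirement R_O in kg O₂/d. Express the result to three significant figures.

R_O ≈ 1600 kg O₂/d

Y_obs = Y / (1 + k_d θ_c) = 0.494 / (1 + 0.106 × 19.0) = 0.494 / 3.014 = 0.1639.
Substrate removed = Q·(S₀ − S) = 2800 m³/d × (750 − 7.40) g/m³ = 2.08×10^6 g/d = 2079 kg/d.
P_X = Y_obs·Q·(S₀ − S) = 0.1639 × 2079 = 340.8 kg VSS/d.
R_O = Q·(S₀ − S) − 1.42·P_X = 2079 − 1.42 × 340.8 = 1595 kg O₂/d.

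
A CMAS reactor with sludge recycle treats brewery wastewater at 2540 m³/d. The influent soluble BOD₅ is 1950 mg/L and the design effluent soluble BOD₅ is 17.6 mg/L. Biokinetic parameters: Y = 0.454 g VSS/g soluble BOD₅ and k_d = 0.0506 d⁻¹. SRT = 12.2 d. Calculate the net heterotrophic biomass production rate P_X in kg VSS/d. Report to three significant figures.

P_X ≈ 1380 kg VSS/d

Observed yield with endogenous decay: Y_obs = Y / (1 + k_d·θ_c) = 0.454 / (1 + 0.0506 × 12.2) = 0.454 / 1.617 = 0.2807 g VSS/g soluble BOD₅.
Q·(S₀ − S) = 2540 × (1950 − 17.6) × 10⁻³ = 4908 kg/d removed.
P_X = Y_obs · Q(S₀ − S) = 0.2807 × 4908 = 1378 kg VSS/d.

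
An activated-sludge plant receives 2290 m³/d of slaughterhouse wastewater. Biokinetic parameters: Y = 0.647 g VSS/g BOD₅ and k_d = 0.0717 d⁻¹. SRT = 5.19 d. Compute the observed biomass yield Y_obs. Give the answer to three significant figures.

Y_obs ≈ 0.472 g VSS/g BOD₅

Observed yield with endogenous decay: Y_obs = Y / (1 + k_d·θ_c) = 0.647 / (1 + 0.0717 × 5.19) = 0.647 / 1.372 = 0.4715 g VSS/g BOD₅.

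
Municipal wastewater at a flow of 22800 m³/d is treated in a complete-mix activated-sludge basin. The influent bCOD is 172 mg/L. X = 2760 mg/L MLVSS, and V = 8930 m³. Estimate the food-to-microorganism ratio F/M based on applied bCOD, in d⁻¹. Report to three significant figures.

F/M ≈ 0.159 d⁻¹

F/M = applied load / biomass = Q·S₀/(V·X) = 22800 × 172 / (8930 × 2760) = 0.1591 d⁻¹.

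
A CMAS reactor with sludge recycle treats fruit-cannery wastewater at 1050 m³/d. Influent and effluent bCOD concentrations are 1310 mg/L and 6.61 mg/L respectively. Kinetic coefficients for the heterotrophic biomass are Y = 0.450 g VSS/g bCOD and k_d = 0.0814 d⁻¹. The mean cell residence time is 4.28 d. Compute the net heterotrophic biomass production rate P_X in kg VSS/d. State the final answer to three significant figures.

P_X ≈ 457 kg VSS/d

Observed yield with endogenous decay: Y_obs = Y / (1 + k_d·θ_c) = 0.450 / (1 + 0.0814 × 4.28) = 0.450 / 1.348 = 0.3337 g VSS/g bCOD.
Mass of bCOD removed per day: Q(S₀ − S) = 1050 × 1303 g/m³ = 1369 kg/d.
P_X = Y_obs · Q(S₀ − S) = 0.3337 × 1369 = 456.7 kg VSS/d.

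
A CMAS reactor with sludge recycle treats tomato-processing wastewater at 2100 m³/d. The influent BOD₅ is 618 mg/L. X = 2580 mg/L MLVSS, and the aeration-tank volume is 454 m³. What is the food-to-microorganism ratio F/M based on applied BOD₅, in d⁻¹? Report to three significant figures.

F/M ≈ 1.11 d⁻¹

Food-to-microorganism ratio F/M = Q S₀ / (V X) = 2100 × 618 / (454.0 × 2580) = 1.108 d⁻¹.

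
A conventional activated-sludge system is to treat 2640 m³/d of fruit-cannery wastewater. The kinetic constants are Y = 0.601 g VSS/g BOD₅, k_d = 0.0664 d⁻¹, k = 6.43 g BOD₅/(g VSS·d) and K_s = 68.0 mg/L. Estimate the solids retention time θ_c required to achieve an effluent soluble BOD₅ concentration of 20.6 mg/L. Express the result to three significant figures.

θ_c ≈ 1.20 d

From 1/θ_c = Y·k·S/(K_s + S) − k_d: Y·k·S/(K_s+S) = 0.601 × 6.43 × 20.6 / (68.0 + 20.6) = 0.8985 d⁻¹.
Then 1/θ_c = μ − k_d = 0.8985 − 0.0664 = 0.8321 d⁻¹, giving θ_c = 1.202 d.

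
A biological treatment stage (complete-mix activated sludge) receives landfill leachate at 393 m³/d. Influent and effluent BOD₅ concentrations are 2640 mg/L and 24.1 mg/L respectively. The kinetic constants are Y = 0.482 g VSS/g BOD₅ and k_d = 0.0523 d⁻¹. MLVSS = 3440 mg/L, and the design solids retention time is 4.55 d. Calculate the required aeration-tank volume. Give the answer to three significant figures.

V ≈ 529 m³

Rearranging the biomass balance for a CMAS with decay, V = Y·Q·ΔS·θ_c / [X·(1+k_d θ_c)] = 0.482 × 393 × (2640 − 24.1) × 4.55 / [3440 × (1 + 0.0523 × 4.55)] = 2.25×10^6 / 4259 = 529.4 m³.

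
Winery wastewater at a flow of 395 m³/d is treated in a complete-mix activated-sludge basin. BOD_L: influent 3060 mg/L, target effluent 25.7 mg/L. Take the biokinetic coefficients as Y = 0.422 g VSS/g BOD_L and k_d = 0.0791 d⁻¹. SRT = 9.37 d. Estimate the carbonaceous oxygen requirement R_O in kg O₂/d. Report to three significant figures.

R_O ≈ 786 kg O₂/d

The observed yield is Y_obs = Y/(1 + k_d·θ_c) = 0.422 / (1 + 0.0791 × 9.37) = 0.422 / 1.741 = 0.2424 g VSS per g BOD_L removed.
Substrate removed = Q·(S₀ − S) = 395 m³/d × (3060 − 25.7) g/m³ = 1.2×10^6 g/d = 1199 kg/d.
Net sludge production P_X = 0.2424 × 1199 = 290.5 kg VSS/d.
Carbonaceous O₂ demand = substrate oxidised − cell-mass equivalent = 1199 − 1.42 × 290.5 = 786.1 kg O₂/d.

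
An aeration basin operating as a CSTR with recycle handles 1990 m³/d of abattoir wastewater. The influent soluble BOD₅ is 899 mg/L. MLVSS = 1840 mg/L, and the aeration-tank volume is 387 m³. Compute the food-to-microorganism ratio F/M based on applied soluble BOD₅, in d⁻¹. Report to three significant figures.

F/M = Q·S₀ / (V·X) = 1990 × 899 / (387.0 × 1840) = 2.512 g soluble BOD₅·(g VSS·d)⁻¹.

F/M ≈ 2.51 d⁻¹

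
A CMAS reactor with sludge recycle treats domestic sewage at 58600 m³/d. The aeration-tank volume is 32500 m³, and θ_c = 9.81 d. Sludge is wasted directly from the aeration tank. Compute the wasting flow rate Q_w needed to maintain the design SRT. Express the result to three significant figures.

Q_w ≈ 3310 m³/d

Wasting from the aeration tank: Q_w = V / θ_c = 32500 / 9.81 = 3313 m³/d.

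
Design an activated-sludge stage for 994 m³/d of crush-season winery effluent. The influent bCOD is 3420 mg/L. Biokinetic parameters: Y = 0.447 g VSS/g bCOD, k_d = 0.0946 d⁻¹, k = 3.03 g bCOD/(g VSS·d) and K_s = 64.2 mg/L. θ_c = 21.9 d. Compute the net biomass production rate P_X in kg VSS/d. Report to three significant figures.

P_X ≈ 494 kg VSS/d

For a completely mixed reactor with recycle the Lawrence–McCarty relation gives S = K_s·(1 + k_d·θ_c) / [θ_c·(Y·k − k_d) − 1] = 64.2 × (1 + 0.0946 × 21.9) / [21.9 × (0.447 × 3.03 − 0.0946) − 1] = 197.2 / 26.59 = 7.417 mg/L.
Correct the yield for decay: Y_obs = Y/(1 + k_d θ_c) = 0.447 / (1 + 0.0946 × 21.9) = 0.447 / 3.072 = 0.1455.
Mass of bCOD removed per day: Q(S₀ − S) = 994 × 3413 g/m³ = 3392 kg/d.
Net biomass production P_X = Y_obs × Q·(S₀ − S) = 0.1455 × 3392 = 493.6 kg VSS/d.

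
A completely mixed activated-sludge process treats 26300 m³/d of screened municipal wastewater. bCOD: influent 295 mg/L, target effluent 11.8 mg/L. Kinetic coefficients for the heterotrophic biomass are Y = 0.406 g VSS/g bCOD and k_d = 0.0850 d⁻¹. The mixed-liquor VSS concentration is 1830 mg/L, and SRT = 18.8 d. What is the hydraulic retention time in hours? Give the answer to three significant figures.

τ ≈ 10.9 h

From the SRT design equation V = Y Q (S₀−S) θ_c / [X (1 + k_d θ_c)] = 0.406 × 26300 × (295 − 11.8) × 18.8 / [1830 × (1 + 0.0850 × 18.8)] = 5.69×10^7 / 4754 = 11958 m³.
Hydraulic retention time τ = V/Q = 11958 / 26300 = 0.4547 d = 10.91 h.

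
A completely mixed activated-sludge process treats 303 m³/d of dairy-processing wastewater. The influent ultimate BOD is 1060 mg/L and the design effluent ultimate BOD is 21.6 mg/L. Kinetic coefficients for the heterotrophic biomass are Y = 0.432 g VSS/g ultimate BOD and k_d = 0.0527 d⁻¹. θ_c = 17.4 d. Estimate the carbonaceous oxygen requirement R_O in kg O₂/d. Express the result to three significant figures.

R_O ≈ 214 kg O₂/d

Observed yield with endogenous decay: Y_obs = Y / (1 + k_d·θ_c) = 0.432 / (1 + 0.0527 × 17.4) = 0.432 / 1.917 = 0.2254 g VSS/g ultimate BOD.
Mass of ultimate BOD removed per day: Q(S₀ − S) = 303 × 1038 g/m³ = 314.6 kg/d.
P_X = Y_obs·Q·(S₀ − S) = 0.2254 × 314.6 = 70.90 kg VSS/d.
Carbonaceous O₂ demand = substrate oxidised − cell-mass equivalent = 314.6 − 1.42 × 70.90 = 214.0 kg O₂/d.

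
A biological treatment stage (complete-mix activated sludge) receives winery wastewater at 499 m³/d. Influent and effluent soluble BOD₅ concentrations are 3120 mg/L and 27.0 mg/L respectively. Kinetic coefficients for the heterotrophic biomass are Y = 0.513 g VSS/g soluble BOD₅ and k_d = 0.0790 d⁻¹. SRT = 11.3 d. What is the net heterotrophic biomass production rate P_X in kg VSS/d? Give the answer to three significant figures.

Y_obs = Y / (1 + k_d θ_c) = 0.513 / (1 + 0.0790 × 11.3) = 0.513 / 1.893 = 0.2710.
ΔS = 3120 − 27.0 = 3093 mg/L, so the substrate removal rate is 499 × 3093/1000 = 1543 kg soluble BOD₅/d.
So the net sludge growth is P_X = 0.2710 × 1543 = 418.3 kg VSS/d.

P_X ≈ 418 kg VSS/d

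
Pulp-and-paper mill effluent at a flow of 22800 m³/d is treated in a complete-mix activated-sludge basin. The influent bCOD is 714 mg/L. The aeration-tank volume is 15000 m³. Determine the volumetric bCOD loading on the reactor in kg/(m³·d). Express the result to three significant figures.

L_v ≈ 1.09 kg bCOD/(m³·d)

L_v = Q S₀ / V = 22800 × 714 × 10⁻³ / 15000 = 1.085 kg/(m³·d).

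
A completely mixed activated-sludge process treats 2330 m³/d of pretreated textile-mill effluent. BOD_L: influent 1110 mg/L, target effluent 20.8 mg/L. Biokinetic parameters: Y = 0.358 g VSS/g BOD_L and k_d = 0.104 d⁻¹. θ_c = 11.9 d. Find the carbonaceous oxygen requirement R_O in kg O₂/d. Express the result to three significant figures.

R_O ≈ 1960 kg O₂/d

Y_obs = Y / (1 + k_d θ_c) = 0.358 / (1 + 0.104 × 11.9) = 0.358 / 2.238 = 0.1600.
Mass of BOD_L removed per day: Q(S₀ − S) = 2330 × 1089 g/m³ = 2538 kg/d.
Biomass synthesised: P_X = Y_obs × 2538 = 406.0 kg VSS/d.
R_O = Q·ΔS − 1.42 P_X = 2538 − 576.6 = 1961 kg O₂/d.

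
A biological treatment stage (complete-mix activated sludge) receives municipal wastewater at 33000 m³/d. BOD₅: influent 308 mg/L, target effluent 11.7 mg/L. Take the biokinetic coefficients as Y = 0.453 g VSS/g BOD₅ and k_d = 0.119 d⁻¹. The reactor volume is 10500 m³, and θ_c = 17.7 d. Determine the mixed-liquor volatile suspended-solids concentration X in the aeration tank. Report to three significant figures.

X ≈ 2400 mg/L

Solving the biomass balance for X: X = Y Q (S₀−S) θ_c / [V (1+k_d θ_c)] = 0.453 × 33000 × (308 − 11.7) × 17.7 / [10500 × (1 + 0.119 × 17.7)] = 2404 mg/L.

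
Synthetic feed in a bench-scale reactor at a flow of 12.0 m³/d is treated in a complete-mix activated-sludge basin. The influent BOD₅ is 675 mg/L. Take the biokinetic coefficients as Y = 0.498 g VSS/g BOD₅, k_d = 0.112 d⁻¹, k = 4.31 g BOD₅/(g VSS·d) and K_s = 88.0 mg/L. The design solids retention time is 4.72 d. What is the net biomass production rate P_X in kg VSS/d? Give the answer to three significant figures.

P_X ≈ 2.58 kg VSS/d

Effluent substrate depends only on kinetics and SRT: S = K_s(1 + k_d θ_c) / [θ_c(Yk − k_d) − 1] = 88.0 × (1 + 0.112 × 4.72) / [4.72 × (0.498 × 4.31 − 0.112) − 1] = 134.5 / 8.602 = 15.64 mg/L.
The observed yield is Y_obs = Y/(1 + k_d·θ_c) = 0.498 / (1 + 0.112 × 4.72) = 0.498 / 1.529 = 0.3258 g VSS per g BOD₅ removed.
Mass of BOD₅ removed per day: Q(S₀ − S) = 12.0 × 659.4 g/m³ = 7.913 kg/d.
Net biomass production P_X = Y_obs × Q·(S₀ − S) = 0.3258 × 7.913 = 2.578 kg VSS/d.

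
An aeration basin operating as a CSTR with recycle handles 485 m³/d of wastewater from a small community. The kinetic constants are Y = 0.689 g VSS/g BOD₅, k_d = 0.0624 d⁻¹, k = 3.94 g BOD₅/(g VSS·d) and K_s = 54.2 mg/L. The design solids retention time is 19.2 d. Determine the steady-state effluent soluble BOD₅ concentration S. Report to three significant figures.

For a completely mixed reactor with recycle the Lawrence–McCarty relation gives S = K_s·(1 + k_d·θ_c) / [θ_c·(Y·k − k_d) − 1] = 54.2 × (1 + 0.0624 × 19.2) / [19.2 × (0.689 × 3.94 − 0.0624) − 1] = 119.1 / 49.92 = 2.386 mg/L.

S ≈ 2.39 mg/L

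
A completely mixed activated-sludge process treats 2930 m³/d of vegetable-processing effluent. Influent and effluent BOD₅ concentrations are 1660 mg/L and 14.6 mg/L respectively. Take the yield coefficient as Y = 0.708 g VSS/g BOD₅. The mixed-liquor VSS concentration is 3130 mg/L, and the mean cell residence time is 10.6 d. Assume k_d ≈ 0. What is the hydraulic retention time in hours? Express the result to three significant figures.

Biomass mass balance (decay neglected): V·X = Y·Q·(S₀ − S)·θ_c, so V = 0.708 × 2930 × (1660 − 14.6) × 10.6 / 3130 = 11559 m³.
Hydraulic retention time τ = V/Q = 11559 / 2930 = 3.945 d = 94.68 h.

τ ≈ 94.7 h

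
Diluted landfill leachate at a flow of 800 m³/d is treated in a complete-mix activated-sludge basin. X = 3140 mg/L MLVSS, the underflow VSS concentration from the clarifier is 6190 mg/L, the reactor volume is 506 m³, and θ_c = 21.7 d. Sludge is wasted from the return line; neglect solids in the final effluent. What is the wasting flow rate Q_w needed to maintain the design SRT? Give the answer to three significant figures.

θ_c = V·X/(Q_w·X_r) when wasting from the recycle, so Q_w = V·X/(θ_c·X_r) = 506.0 × 3140 / (21.7 × 6190) = 11.83 m³/d.

Q_w ≈ 11.8 m³/d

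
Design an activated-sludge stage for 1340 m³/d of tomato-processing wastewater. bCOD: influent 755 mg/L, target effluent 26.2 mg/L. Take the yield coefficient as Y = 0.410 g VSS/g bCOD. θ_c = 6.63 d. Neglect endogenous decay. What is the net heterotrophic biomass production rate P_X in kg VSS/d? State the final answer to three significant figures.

With endogenous decay neglected, the observed yield equals the true yield: Y_obs = Y = 0.410 g VSS/g bCOD.
Q·(S₀ − S) = 1340 × (755 − 26.2) × 10⁻³ = 976.6 kg/d removed.
Net biomass production P_X = Y_obs × Q·(S₀ − S) = 0.4100 × 976.6 = 400.4 kg VSS/d.

P_X ≈ 400 kg VSS/d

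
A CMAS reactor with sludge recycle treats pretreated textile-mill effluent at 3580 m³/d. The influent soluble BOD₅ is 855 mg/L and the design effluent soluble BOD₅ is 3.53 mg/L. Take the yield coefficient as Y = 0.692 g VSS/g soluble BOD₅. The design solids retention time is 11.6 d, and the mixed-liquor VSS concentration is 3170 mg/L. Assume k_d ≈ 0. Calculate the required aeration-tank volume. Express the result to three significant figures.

Biomass mass balance (decay neglected): V·X = Y·Q·(S₀ − S)·θ_c, so V = 0.692 × 3580 × (855 − 3.53) × 11.6 / 3170 = 7719 m³.

V ≈ 7720 m³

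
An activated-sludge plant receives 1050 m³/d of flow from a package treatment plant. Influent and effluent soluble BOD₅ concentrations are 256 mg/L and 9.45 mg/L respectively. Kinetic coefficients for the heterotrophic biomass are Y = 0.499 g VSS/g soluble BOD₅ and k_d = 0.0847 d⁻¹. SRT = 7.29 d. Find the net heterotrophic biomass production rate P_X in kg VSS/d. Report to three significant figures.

Correct the yield for decay: Y_obs = Y/(1 + k_d θ_c) = 0.499 / (1 + 0.0847 × 7.29) = 0.499 / 1.617 = 0.3085.
Substrate removed = Q·(S₀ − S) = 1050 m³/d × (256 − 9.45) g/m³ = 2.59×10^5 g/d = 258.9 kg/d.
Biomass produced: P_X = Y_obs·Q·ΔS = 0.3085 × 258.9 ≈ 79.87 kg VSS/d.

P_X ≈ 79.9 kg VSS/d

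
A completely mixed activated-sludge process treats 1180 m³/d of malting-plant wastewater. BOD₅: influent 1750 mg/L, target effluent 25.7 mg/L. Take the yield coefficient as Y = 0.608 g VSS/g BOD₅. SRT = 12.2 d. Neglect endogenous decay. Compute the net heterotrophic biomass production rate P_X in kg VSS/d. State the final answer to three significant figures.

With endogenous decay neglected, the observed yield equals the true yield: Y_obs = Y = 0.608 g VSS/g BOD₅.
Mass of BOD₅ removed per day: Q(S₀ − S) = 1180 × 1724 g/m³ = 2035 kg/d.
P_X = Y_obs · Q(S₀ − S) = 0.6080 × 2035 = 1237 kg VSS/d.

P_X ≈ 1240 kg VSS/d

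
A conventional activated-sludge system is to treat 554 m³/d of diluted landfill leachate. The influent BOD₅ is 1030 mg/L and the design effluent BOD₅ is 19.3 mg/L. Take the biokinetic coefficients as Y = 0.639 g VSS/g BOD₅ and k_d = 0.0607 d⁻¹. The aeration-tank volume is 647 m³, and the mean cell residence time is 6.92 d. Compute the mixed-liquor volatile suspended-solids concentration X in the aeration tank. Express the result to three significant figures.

X ≈ 2690 mg/L

X = Y·Q·ΔS·θ_c / [V·(1 + k_d θ_c)] = 0.639 × 554 × (1030 − 19.3) × 6.92 / [647 × (1 + 0.0607 × 6.92)] = 2695 mg/L.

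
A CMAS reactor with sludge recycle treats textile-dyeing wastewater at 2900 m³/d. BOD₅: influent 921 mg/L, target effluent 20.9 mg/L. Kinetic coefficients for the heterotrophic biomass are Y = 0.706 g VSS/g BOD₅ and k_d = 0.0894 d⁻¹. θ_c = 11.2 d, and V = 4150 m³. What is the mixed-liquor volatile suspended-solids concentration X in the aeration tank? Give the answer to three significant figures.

X ≈ 2490 mg/L

From V·X·(1 + k_d·θ_c) = Y·Q·(S₀ − S)·θ_c: X = 0.706 × 2900 × (921 − 20.9) × 11.2 / [4150 × (1 + 0.0894 × 11.2)] = 2485 mg/L.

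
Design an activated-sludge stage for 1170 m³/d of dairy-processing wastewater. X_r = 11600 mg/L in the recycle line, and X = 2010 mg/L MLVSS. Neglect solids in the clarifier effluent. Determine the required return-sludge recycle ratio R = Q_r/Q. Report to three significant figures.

R ≈ 0.210

R = Q_r/Q = X/(X_r − X) = 2010 / (11600 − 2010) = 0.2096.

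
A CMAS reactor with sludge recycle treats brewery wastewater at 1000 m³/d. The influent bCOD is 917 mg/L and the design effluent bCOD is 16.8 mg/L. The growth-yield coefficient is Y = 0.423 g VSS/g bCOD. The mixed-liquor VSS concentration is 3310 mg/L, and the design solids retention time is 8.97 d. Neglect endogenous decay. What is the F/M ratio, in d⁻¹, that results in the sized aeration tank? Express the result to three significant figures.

Biomass mass balance (decay neglected): V·X = Y·Q·(S₀ − S)·θ_c, so V = 0.423 × 1000 × (917 − 16.8) × 8.97 / 3310 = 1032 m³.
Food-to-microorganism ratio F/M = Q S₀ / (V X) = 1000 × 917 / (1032 × 3310) = 0.2685 d⁻¹.

F/M ≈ 0.268 d⁻¹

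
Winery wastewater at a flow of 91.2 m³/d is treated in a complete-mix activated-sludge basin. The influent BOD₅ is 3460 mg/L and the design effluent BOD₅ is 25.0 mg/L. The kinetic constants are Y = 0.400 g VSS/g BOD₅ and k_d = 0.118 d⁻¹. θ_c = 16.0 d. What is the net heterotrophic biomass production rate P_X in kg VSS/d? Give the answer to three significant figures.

P_X ≈ 43.4 kg VSS/d

The observed yield is Y_obs = Y/(1 + k_d·θ_c) = 0.400 / (1 + 0.118 × 16.0) = 0.400 / 2.888 = 0.1385 g VSS per g BOD₅ removed.
Substrate removed = Q·(S₀ − S) = 91.2 m³/d × (3460 − 25.0) g/m³ = 3.13×10^5 g/d = 313.3 kg/d.
So the net sludge growth is P_X = 0.1385 × 313.3 = 43.39 kg VSS/d.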